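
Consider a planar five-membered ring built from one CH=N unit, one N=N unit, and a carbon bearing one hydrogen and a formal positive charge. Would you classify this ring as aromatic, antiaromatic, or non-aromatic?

Antiaromatic

All ring atoms are sp² and supply a p orbital to the ring (every atom in a ring double bond is sp² and brings one electron to the p orbital; each sp² =N– keeps its lone pair in-plane and puts one electron into the π system; the carbocation has an empty p orbital); the conjugation is uninterrupted.
Adding the contributions, 2 × 2 = 4 from the double-bond units + 0 from the CH(+) atom = 4.
4 is a 4n count (n = 1), so the planar conjugated ring is antiaromatic.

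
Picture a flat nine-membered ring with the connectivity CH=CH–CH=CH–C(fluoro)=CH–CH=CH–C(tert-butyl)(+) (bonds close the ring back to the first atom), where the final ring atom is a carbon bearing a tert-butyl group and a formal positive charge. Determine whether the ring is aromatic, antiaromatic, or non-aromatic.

All ring atoms are sp² and supply a p orbital to the ring (the double-bond atoms are sp², each contributing one p electron; the carbocation has an empty p orbital); the conjugation is uninterrupted.
π-electron count: 4 × 2 = 8 from the double-bond units + 0 from the C(tert-butyl)(+) atom = 8.
8 is a 4n count (n = 2), so the planar conjugated ring is antiaromatic.

Antiaromatic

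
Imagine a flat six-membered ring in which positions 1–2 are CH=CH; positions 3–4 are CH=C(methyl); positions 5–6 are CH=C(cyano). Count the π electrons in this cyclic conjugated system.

Every ring atom contributes a p orbital perpendicular to the ring (each doubly-bonded ring atom is sp² with one p-orbital electron), so the π system is cyclic and fully conjugated.
π-electron count: 3 × 2 = 6 from the 3 double-bond units.

6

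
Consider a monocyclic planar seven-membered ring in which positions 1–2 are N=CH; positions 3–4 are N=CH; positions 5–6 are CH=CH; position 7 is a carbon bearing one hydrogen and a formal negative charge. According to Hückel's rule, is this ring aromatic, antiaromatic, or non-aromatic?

Antiaromatic

Every ring atom contributes a p orbital perpendicular to the ring (each doubly-bonded ring atom is sp² with one p-orbital electron; each =N– nitrogen is pyridine-type (lone pair in the sp² plane, one electron in the p orbital); the carbanion's lone pair occupies the p orbital), so the π system is cyclic and fully conjugated.
π-electron count: 3 × 2 = 6 from the double-bond units + 2 from the CH(-) atom = 8.
8 is a 4n count (n = 2), so the planar conjugated ring is antiaromatic.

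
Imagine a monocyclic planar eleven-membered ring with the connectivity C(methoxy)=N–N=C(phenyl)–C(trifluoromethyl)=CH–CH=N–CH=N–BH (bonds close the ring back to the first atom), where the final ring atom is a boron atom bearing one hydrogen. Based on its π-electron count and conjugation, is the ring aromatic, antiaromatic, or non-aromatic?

The p orbitals form a continuous loop: each doubly-bonded ring atom is sp² with one p-orbital electron; each sp² =N– keeps its lone pair in-plane and puts one electron into the π system; the boron has an empty p orbital. The ring is fully conjugated.
Adding the contributions, 5 × 2 = 10 from the double-bond units + 0 from the BH atom = 10.
Since 10 = 4·2 + 2, the ring meets the 4n+2 criterion.

Aromatic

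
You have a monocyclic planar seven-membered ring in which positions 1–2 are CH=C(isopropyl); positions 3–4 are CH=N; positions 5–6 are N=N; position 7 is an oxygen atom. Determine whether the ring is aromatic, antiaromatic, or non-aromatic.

Antiaromatic

The p orbitals form a continuous loop: each doubly-bonded ring atom is sp² with one p-orbital electron; the doubly-bonded nitrogens are pyridine-type — their lone pairs lie in the ring plane, leaving one electron in the p orbital; the oxygen donates one lone pair from its p orbital. The ring is fully conjugated.
π-electron count: 3 × 2 = 6 from the double-bond units + 2 from the O atom = 8.
A 4n π count (8, n = 2) in a planar conjugated ring means antiaromatic.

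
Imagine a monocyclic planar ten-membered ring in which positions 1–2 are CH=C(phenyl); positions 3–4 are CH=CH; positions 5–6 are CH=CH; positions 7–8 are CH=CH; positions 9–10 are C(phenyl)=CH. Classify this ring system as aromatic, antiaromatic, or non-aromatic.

All ring atoms are sp² and supply a p orbital to the ring (the double-bond atoms are sp², each contributing one p electron); the conjugation is uninterrupted.
Adding the contributions, 5 × 2 = 10 from the 5 double-bond units.
With 10 π electrons (n = 2), the Hückel 4n+2 condition holds.

Aromatic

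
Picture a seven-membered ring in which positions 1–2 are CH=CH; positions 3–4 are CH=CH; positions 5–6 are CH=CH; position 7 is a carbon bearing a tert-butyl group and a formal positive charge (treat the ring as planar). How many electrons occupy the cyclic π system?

Every ring atom contributes a p orbital perpendicular to the ring (each doubly-bonded ring atom is sp² with one p-orbital electron; the carbocation has an empty p orbital), so the π system is cyclic and fully conjugated.
π-electron count: 3 × 2 = 6 from the double-bond units + 0 from the C(tert-butyl)(+) atom = 6.

6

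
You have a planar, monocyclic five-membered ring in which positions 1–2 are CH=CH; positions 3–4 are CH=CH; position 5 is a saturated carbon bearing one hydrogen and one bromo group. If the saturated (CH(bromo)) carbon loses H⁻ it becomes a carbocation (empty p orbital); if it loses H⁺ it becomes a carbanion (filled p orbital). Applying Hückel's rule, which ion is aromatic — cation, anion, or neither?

The anion

In either ion the ring is fully conjugated: every atom, including the new sp² carbon, supplies a p orbital.
Cation: 2 × 2 + 0 = 4 π electrons → 4(1), antiaromatic.
Anion: 2 × 2 + 2 = 6 π electrons → 4(1)+2, aromatic.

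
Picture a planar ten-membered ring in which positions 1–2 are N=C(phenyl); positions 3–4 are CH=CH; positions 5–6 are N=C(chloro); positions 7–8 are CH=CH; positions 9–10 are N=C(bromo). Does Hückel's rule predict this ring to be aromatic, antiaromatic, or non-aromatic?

Aromatic

Every ring atom contributes a p orbital perpendicular to the ring (the double-bond atoms are sp², each contributing one p electron; each =N– nitrogen is pyridine-type (lone pair in the sp² plane, one electron in the p orbital)), so the π system is cyclic and fully conjugated.
Adding the contributions, 5 × 2 = 10 from the 5 double-bond units.
That gives a 4n+2 count (10, n = 2).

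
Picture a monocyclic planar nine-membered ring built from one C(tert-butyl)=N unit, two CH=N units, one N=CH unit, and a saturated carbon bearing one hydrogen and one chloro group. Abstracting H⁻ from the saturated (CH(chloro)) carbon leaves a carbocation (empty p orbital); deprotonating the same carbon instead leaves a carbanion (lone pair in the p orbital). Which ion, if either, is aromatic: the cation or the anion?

Once that carbon is sp², every ring atom has a p orbital and both ions are fully conjugated.
Cation: 4 × 2 + 0 = 8 π electrons → 4(2), antiaromatic.
Anion: 4 × 2 + 2 = 10 π electrons → 4(2)+2, aromatic.

The anion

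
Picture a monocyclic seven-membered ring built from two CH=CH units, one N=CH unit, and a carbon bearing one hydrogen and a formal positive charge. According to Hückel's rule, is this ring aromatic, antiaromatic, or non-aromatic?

Check conjugation: each doubly-bonded ring atom is sp² with one p-orbital electron; each sp² =N– keeps its lone pair in-plane and puts one electron into the π system; the carbocation has an empty p orbital — every position has a p orbital, so the cyclic π system is continuous.
Tallying contributions gives 3 × 2 = 6 from the double-bond units + 0 from the CH(+) atom = 6.
6 = 4(1) + 2, which satisfies Hückel's 4n+2 rule.

Aromatic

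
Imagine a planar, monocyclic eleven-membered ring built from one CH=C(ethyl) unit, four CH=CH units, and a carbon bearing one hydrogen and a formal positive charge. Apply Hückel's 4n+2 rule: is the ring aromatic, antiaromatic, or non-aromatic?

All ring atoms are sp² and supply a p orbital to the ring (each doubly-bonded ring atom is sp² with one p-orbital electron; the carbocation has an empty p orbital); the conjugation is uninterrupted.
Adding the contributions, 5 × 2 = 10 from the double-bond units + 0 from the CH(+) atom = 10.
With 10 π electrons (n = 2), the Hückel 4n+2 condition holds.

Aromatic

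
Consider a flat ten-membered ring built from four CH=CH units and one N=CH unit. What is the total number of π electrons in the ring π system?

All ring atoms are sp² and supply a p orbital to the ring (the double-bond atoms are sp², each contributing one p electron; each sp² =N– keeps its lone pair in-plane and puts one electron into the π system); the conjugation is uninterrupted.
Counting π electrons: 5 × 2 = 10 from the 5 double-bond units.

10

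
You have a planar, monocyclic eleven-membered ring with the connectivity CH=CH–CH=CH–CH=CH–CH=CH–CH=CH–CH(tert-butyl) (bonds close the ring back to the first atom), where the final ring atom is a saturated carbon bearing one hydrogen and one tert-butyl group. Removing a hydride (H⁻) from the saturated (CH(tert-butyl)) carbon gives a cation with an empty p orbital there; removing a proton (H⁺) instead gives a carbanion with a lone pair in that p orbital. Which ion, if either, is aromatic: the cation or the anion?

Both ions have a continuous loop of p orbitals — each ring atom is sp².
Cation: 5 × 2 + 0 = 10 π electrons → 4(2)+2, aromatic.
Anion: 5 × 2 + 2 = 12 π electrons → 4(3), antiaromatic.

The cation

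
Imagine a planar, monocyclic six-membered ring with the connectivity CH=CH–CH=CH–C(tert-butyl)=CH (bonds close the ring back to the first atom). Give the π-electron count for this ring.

6

Every ring atom contributes a p orbital perpendicular to the ring (each doubly-bonded ring atom is sp² with one p-orbital electron), so the π system is cyclic and fully conjugated.
π-electron count: 3 × 2 = 6 from the 3 double-bond units.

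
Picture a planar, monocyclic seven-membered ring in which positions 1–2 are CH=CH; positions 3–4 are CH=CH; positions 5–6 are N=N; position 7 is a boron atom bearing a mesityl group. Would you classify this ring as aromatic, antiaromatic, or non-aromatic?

Aromatic

The p orbitals form a continuous loop: the double-bond atoms are sp², each contributing one p electron; each sp² =N– keeps its lone pair in-plane and puts one electron into the π system; the boron has an empty p orbital. The ring is fully conjugated.
Adding the contributions, 3 × 2 = 6 from the double-bond units + 0 from the B(mesityl) atom = 6.
With 6 π electrons (n = 1), the Hückel 4n+2 condition holds.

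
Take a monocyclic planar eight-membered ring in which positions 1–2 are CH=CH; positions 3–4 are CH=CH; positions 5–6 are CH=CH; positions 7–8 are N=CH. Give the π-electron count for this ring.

Check conjugation: the double-bond atoms are sp², each contributing one p electron; each sp² =N– keeps its lone pair in-plane and puts one electron into the π system — every position has a p orbital, so the cyclic π system is continuous.
Tallying contributions gives 4 × 2 = 8 from the 4 double-bond units.

8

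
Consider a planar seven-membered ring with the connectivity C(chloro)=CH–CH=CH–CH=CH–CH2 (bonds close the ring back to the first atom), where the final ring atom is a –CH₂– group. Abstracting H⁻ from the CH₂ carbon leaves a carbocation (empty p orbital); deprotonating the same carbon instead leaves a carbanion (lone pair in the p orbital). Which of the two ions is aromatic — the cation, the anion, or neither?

Once that carbon is sp², every ring atom has a p orbital and both ions are fully conjugated.
Cation: 3 × 2 + 0 = 6 π electrons → 4(1)+2, aromatic.
Anion: 3 × 2 + 2 = 8 π electrons → 4(2), antiaromatic.

The cation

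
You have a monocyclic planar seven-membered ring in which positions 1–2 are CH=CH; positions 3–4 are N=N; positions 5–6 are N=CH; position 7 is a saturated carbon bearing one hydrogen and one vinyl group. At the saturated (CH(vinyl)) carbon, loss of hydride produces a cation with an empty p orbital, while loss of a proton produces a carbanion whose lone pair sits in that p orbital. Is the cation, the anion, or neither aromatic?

The cation

Once that carbon is sp², every ring atom has a p orbital and both ions are fully conjugated.
Cation: 3 × 2 + 0 = 6 π electrons → 4(1)+2, aromatic.
Anion: 3 × 2 + 2 = 8 π electrons → 4(2), antiaromatic.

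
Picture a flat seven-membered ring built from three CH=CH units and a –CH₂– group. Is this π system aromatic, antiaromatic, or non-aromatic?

At the CH2 position, the tetrahedral CH₂ carbon is sp³ and has no p orbital in the ring π system; the ring's p-orbital overlap is broken there.
Without a continuous loop of overlapping p orbitals the Hückel electron count never comes into play.

Non-aromatic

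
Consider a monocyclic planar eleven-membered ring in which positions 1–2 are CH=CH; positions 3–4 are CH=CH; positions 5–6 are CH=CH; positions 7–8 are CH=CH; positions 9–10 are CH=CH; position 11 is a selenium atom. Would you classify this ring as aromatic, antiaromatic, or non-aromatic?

Antiaromatic

Every ring atom contributes a p orbital perpendicular to the ring (each doubly-bonded ring atom is sp² with one p-orbital electron; the selenium donates one lone pair from its p orbital), so the π system is cyclic and fully conjugated.
Counting π electrons: 5 × 2 = 10 from the double-bond units + 2 from the Se atom = 12.
A 4n π count (12, n = 3) in a planar conjugated ring means antiaromatic.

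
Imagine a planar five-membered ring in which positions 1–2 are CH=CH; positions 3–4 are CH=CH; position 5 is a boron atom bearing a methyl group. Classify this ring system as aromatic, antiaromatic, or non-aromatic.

Every ring atom contributes a p orbital perpendicular to the ring (each doubly-bonded ring atom is sp² with one p-orbital electron; the boron has an empty p orbital), so the π system is cyclic and fully conjugated.
Adding the contributions, 2 × 2 = 4 from the double-bond units + 0 from the B(methyl) atom = 4.
With 4 = 4·1 π electrons, Hückel's rule classifies the planar ring as antiaromatic.

Antiaromatic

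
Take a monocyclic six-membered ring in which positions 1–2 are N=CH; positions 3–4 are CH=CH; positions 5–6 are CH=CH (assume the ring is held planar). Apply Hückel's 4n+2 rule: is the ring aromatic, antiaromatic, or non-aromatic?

Aromatic

The p orbitals form a continuous loop: the double-bond atoms are sp², each contributing one p electron; the doubly-bonded nitrogens are pyridine-type — their lone pairs lie in the ring plane, leaving one electron in the p orbital. The ring is fully conjugated.
Counting π electrons: 3 × 2 = 6 from the 3 double-bond units.
Since 6 = 4·1 + 2, the ring meets the 4n+2 criterion.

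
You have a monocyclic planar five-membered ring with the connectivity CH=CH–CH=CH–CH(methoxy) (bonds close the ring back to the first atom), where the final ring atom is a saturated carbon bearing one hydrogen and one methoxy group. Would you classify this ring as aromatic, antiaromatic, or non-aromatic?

At the CH(methoxy) position, that saturated carbon is sp³ and has no p orbital in the ring π system; the ring's p-orbital overlap is broken there.
A ring that is not fully conjugated cannot be aromatic or antiaromatic regardless of its π-electron count.

Non-aromatic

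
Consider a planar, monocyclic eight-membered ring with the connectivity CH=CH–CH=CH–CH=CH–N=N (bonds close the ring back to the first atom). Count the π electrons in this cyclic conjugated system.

Check conjugation: the double-bond atoms are sp², each contributing one p electron; each sp² =N– keeps its lone pair in-plane and puts one electron into the π system — every position has a p orbital, so the cyclic π system is continuous.
Counting π electrons: 4 × 2 = 8 from the 4 double-bond units.

8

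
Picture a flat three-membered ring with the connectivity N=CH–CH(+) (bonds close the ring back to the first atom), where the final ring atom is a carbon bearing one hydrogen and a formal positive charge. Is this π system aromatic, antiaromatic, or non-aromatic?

Aromatic

Check conjugation: the double-bond atoms are sp², each contributing one p electron; each =N– nitrogen is pyridine-type (lone pair in the sp² plane, one electron in the p orbital); the carbocation has an empty p orbital — every position has a p orbital, so the cyclic π system is continuous.
π-electron count: 1 × 2 = 2 from the double-bond unit + 0 from the CH(+) atom = 2.
That gives a 4n+2 count (2, n = 0).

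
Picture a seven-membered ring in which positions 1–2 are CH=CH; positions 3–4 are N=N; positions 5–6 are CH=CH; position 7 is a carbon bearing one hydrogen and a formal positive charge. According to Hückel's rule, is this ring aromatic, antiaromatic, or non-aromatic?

The p orbitals form a continuous loop: every atom in a ring double bond is sp² and brings one electron to the p orbital; each sp² =N– keeps its lone pair in-plane and puts one electron into the π system; the carbocation has an empty p orbital. The ring is fully conjugated.
Adding the contributions, 3 × 2 = 6 from the double-bond units + 0 from the CH(+) atom = 6.
Since 6 = 4·1 + 2, the ring meets the 4n+2 criterion.

Aromatic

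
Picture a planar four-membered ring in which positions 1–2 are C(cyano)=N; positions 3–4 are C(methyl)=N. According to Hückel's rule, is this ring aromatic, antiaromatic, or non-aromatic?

Antiaromatic

Every ring atom contributes a p orbital perpendicular to the ring (the double-bond atoms are sp², each contributing one p electron; the doubly-bonded nitrogens are pyridine-type — their lone pairs lie in the ring plane, leaving one electron in the p orbital), so the π system is cyclic and fully conjugated.
Counting π electrons: 2 × 2 = 4 from the 2 double-bond units.
A 4n π count (4, n = 1) in a planar conjugated ring means antiaromatic.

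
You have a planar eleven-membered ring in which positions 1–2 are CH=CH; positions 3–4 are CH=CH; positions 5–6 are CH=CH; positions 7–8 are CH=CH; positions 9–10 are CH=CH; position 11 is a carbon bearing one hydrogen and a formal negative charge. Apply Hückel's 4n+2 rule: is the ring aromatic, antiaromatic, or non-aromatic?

The p orbitals form a continuous loop: each doubly-bonded ring atom is sp² with one p-orbital electron; the carbanion's lone pair occupies the p orbital. The ring is fully conjugated.
Tallying contributions gives 5 × 2 = 10 from the double-bond units + 2 from the CH(-) atom = 12.
With 12 = 4·3 π electrons, Hückel's rule classifies the planar ring as antiaromatic.

Antiaromatic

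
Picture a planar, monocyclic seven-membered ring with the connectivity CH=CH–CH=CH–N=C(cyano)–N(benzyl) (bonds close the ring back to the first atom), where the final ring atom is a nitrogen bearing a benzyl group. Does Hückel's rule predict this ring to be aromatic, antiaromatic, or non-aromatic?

Antiaromatic

All ring atoms are sp² and supply a p orbital to the ring (every atom in a ring double bond is sp² and brings one electron to the p orbital; each sp² =N– keeps its lone pair in-plane and puts one electron into the π system; the pyrrole-type nitrogen donates its lone pair from the p orbital); the conjugation is uninterrupted.
Tallying contributions gives 3 × 2 = 6 from the double-bond units + 2 from the N(benzyl) atom = 8.
A 4n π count (8, n = 2) in a planar conjugated ring means antiaromatic.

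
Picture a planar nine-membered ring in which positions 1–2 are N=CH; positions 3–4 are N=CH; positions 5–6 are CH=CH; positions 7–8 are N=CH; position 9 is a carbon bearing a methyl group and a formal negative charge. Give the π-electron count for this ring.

Check conjugation: each doubly-bonded ring atom is sp² with one p-orbital electron; the doubly-bonded nitrogens are pyridine-type — their lone pairs lie in the ring plane, leaving one electron in the p orbital; the carbanion's lone pair occupies the p orbital — every position has a p orbital, so the cyclic π system is continuous.
Tallying contributions gives 4 × 2 = 8 from the double-bond units + 2 from the C(methyl)(-) atom = 10.

10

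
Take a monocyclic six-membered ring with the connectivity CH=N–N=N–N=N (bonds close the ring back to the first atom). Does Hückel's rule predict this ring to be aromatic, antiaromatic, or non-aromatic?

The p orbitals form a continuous loop: the double-bond atoms are sp², each contributing one p electron; the doubly-bonded nitrogens are pyridine-type — their lone pairs lie in the ring plane, leaving one electron in the p orbital. The ring is fully conjugated.
Tallying contributions gives 3 × 2 = 6 from the 3 double-bond units.
With 6 π electrons (n = 1), the Hückel 4n+2 condition holds.

Aromatic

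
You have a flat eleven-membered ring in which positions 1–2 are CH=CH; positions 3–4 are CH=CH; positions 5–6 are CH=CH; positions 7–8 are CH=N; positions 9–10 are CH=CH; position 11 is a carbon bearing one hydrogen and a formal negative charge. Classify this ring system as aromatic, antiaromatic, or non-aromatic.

Antiaromatic

The p orbitals form a continuous loop: every atom in a ring double bond is sp² and brings one electron to the p orbital; each =N– nitrogen is pyridine-type (lone pair in the sp² plane, one electron in the p orbital); the carbanion's lone pair occupies the p orbital. The ring is fully conjugated.
π-electron count: 5 × 2 = 10 from the double-bond units + 2 from the CH(-) atom = 12.
A 4n π count (12, n = 3) in a planar conjugated ring means antiaromatic.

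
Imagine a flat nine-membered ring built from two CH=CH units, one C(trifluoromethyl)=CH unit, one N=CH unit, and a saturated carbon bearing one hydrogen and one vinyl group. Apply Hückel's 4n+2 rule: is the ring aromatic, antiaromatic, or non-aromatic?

Non-aromatic

The CH(vinyl) position has four σ bonds — that saturated carbon is sp³ and has no p orbital in the ring π system — so the cyclic conjugation is interrupted.
Hückel's rule only applies to fully conjugated rings, so this one is simply non-aromatic.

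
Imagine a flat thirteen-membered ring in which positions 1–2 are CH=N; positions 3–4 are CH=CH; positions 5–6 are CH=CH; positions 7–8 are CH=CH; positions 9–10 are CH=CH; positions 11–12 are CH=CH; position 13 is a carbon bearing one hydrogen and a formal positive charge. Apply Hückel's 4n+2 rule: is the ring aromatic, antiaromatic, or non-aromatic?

Antiaromatic

Every ring atom contributes a p orbital perpendicular to the ring (the double-bond atoms are sp², each contributing one p electron; each =N– nitrogen is pyridine-type (lone pair in the sp² plane, one electron in the p orbital); the carbocation has an empty p orbital), so the π system is cyclic and fully conjugated.
Adding the contributions, 6 × 2 = 12 from the double-bond units + 0 from the CH(+) atom = 12.
With 12 = 4·3 π electrons, Hückel's rule classifies the planar ring as antiaromatic.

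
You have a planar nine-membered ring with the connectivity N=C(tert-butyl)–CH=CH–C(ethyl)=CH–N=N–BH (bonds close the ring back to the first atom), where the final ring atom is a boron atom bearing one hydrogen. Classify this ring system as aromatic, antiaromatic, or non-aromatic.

All ring atoms are sp² and supply a p orbital to the ring (every atom in a ring double bond is sp² and brings one electron to the p orbital; the doubly-bonded nitrogens are pyridine-type — their lone pairs lie in the ring plane, leaving one electron in the p orbital; the boron has an empty p orbital); the conjugation is uninterrupted.
Counting π electrons: 4 × 2 = 8 from the double-bond units + 0 from the BH atom = 8.
8 = 4(2); a planar, fully conjugated 4n system is antiaromatic.

Antiaromatic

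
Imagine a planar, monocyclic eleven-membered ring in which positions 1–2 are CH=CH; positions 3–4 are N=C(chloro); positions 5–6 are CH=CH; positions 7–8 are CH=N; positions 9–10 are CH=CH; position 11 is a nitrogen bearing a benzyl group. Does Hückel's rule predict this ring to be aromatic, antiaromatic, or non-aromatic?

Antiaromatic

All ring atoms are sp² and supply a p orbital to the ring (each doubly-bonded ring atom is sp² with one p-orbital electron; the doubly-bonded nitrogens are pyridine-type — their lone pairs lie in the ring plane, leaving one electron in the p orbital; the pyrrole-type nitrogen donates its lone pair from the p orbital); the conjugation is uninterrupted.
Counting π electrons: 5 × 2 = 10 from the double-bond units + 2 from the N(benzyl) atom = 12.
12 = 4(3); a planar, fully conjugated 4n system is antiaromatic.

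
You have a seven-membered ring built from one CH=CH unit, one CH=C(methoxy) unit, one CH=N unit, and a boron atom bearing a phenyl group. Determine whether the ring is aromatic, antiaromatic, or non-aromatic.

Every ring atom contributes a p orbital perpendicular to the ring (the double-bond atoms are sp², each contributing one p electron; each sp² =N– keeps its lone pair in-plane and puts one electron into the π system; the boron has an empty p orbital), so the π system is cyclic and fully conjugated.
Tallying contributions gives 3 × 2 = 6 from the double-bond units + 0 from the B(phenyl) atom = 6.
That gives a 4n+2 count (6, n = 1).

Aromatic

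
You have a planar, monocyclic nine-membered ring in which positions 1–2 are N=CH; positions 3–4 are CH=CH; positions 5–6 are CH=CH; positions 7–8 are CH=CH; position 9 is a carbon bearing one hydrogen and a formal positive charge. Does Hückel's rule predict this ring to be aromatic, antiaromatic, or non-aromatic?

All ring atoms are sp² and supply a p orbital to the ring (every atom in a ring double bond is sp² and brings one electron to the p orbital; the doubly-bonded nitrogens are pyridine-type — their lone pairs lie in the ring plane, leaving one electron in the p orbital; the carbocation has an empty p orbital); the conjugation is uninterrupted.
Counting π electrons: 4 × 2 = 8 from the double-bond units + 0 from the CH(+) atom = 8.
8 = 4(2); a planar, fully conjugated 4n system is antiaromatic.

Antiaromatic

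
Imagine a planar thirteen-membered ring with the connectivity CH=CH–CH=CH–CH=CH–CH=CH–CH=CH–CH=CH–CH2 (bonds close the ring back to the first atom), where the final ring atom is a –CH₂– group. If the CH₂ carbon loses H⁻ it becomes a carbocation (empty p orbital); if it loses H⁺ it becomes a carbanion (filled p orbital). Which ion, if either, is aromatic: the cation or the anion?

In both ions every ring atom is sp² and contributes a p orbital, so both rings are fully conjugated.
Cation: 6 × 2 + 0 = 12 π electrons → 4(3), antiaromatic.
Anion: 6 × 2 + 2 = 14 π electrons → 4(3)+2, aromatic.

The anion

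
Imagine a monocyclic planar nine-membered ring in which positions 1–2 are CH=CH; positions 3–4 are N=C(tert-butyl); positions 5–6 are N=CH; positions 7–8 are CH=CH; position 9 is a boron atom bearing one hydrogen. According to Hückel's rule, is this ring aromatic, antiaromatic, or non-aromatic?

Every ring atom contributes a p orbital perpendicular to the ring (each doubly-bonded ring atom is sp² with one p-orbital electron; each sp² =N– keeps its lone pair in-plane and puts one electron into the π system; the boron has an empty p orbital), so the π system is cyclic and fully conjugated.
Tallying contributions gives 4 × 2 = 8 from the double-bond units + 0 from the BH atom = 8.
A 4n π count (8, n = 2) in a planar conjugated ring means antiaromatic.

Antiaromatic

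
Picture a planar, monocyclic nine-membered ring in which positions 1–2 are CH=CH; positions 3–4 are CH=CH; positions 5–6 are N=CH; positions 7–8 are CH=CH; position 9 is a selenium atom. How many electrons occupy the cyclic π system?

The p orbitals form a continuous loop: every atom in a ring double bond is sp² and brings one electron to the p orbital; each sp² =N– keeps its lone pair in-plane and puts one electron into the π system; the selenium donates one lone pair from its p orbital. The ring is fully conjugated.
Counting π electrons: 4 × 2 = 8 from the double-bond units + 2 from the Se atom = 10.

10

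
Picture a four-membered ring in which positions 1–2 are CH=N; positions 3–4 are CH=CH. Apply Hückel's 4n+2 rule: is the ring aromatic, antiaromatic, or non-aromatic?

Every ring atom contributes a p orbital perpendicular to the ring (the double-bond atoms are sp², each contributing one p electron; each sp² =N– keeps its lone pair in-plane and puts one electron into the π system), so the π system is cyclic and fully conjugated.
Adding the contributions, 2 × 2 = 4 from the 2 double-bond units.
A 4n π count (4, n = 1) in a planar conjugated ring means antiaromatic.

Antiaromatic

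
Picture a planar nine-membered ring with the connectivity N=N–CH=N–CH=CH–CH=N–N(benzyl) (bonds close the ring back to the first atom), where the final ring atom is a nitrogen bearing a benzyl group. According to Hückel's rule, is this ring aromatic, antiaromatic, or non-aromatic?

Every ring atom contributes a p orbital perpendicular to the ring (every atom in a ring double bond is sp² and brings one electron to the p orbital; the doubly-bonded nitrogens are pyridine-type — their lone pairs lie in the ring plane, leaving one electron in the p orbital; the pyrrole-type nitrogen donates its lone pair from the p orbital), so the π system is cyclic and fully conjugated.
Adding the contributions, 4 × 2 = 8 from the double-bond units + 2 from the N(benzyl) atom = 10.
Since 10 = 4·2 + 2, the ring meets the 4n+2 criterion.

Aromatic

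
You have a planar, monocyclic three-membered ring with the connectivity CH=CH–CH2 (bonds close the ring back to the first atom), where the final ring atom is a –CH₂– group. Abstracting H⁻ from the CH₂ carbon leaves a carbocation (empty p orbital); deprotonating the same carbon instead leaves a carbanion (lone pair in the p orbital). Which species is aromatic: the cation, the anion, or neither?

The cation

Once that carbon is sp², every ring atom has a p orbital and both ions are fully conjugated.
Cation: 1 × 2 + 0 = 2 π electrons → 4(0)+2, aromatic.
Anion: 1 × 2 + 2 = 4 π electrons → 4(1), antiaromatic.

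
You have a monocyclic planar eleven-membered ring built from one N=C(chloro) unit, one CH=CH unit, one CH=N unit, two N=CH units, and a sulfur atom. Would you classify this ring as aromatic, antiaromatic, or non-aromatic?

Antiaromatic

Check conjugation: every atom in a ring double bond is sp² and brings one electron to the p orbital; each sp² =N– keeps its lone pair in-plane and puts one electron into the π system; the sulfur donates one lone pair from its p orbital — every position has a p orbital, so the cyclic π system is continuous.
Tallying contributions gives 5 × 2 = 10 from the double-bond units + 2 from the S atom = 12.
A 4n π count (12, n = 3) in a planar conjugated ring means antiaromatic.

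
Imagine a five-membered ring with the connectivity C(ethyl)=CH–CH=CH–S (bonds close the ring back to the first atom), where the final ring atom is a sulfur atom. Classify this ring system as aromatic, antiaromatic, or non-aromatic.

Aromatic

Every ring atom contributes a p orbital perpendicular to the ring (the double-bond atoms are sp², each contributing one p electron; the sulfur donates one lone pair from its p orbital), so the π system is cyclic and fully conjugated.
Adding the contributions, 2 × 2 = 4 from the double-bond units + 2 from the S atom = 6.
With 6 π electrons (n = 1), the Hückel 4n+2 condition holds.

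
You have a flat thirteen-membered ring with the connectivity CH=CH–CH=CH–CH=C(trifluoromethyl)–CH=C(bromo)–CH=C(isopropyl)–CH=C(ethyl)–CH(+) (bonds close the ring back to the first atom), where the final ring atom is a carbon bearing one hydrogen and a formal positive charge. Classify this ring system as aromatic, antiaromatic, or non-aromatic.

The p orbitals form a continuous loop: every atom in a ring double bond is sp² and brings one electron to the p orbital; the carbocation has an empty p orbital. The ring is fully conjugated.
Adding the contributions, 6 × 2 = 12 from the double-bond units + 0 from the CH(+) atom = 12.
A 4n π count (12, n = 3) in a planar conjugated ring means antiaromatic.

Antiaromatic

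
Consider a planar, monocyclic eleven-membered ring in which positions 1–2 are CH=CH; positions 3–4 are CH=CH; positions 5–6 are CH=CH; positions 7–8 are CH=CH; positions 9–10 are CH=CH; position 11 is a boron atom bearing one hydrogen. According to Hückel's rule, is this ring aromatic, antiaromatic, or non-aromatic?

Aromatic

Check conjugation: every atom in a ring double bond is sp² and brings one electron to the p orbital; the boron has an empty p orbital — every position has a p orbital, so the cyclic π system is continuous.
π-electron count: 5 × 2 = 10 from the double-bond units + 0 from the BH atom = 10.
Since 10 = 4·2 + 2, the ring meets the 4n+2 criterion.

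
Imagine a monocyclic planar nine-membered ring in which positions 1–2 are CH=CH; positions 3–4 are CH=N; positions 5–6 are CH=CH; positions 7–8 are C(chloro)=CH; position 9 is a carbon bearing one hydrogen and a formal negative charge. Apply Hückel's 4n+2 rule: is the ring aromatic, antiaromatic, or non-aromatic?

Aromatic

Every ring atom contributes a p orbital perpendicular to the ring (each doubly-bonded ring atom is sp² with one p-orbital electron; the doubly-bonded nitrogens are pyridine-type — their lone pairs lie in the ring plane, leaving one electron in the p orbital; the carbanion's lone pair occupies the p orbital), so the π system is cyclic and fully conjugated.
Tallying contributions gives 4 × 2 = 8 from the double-bond units + 2 from the CH(-) atom = 10.
That gives a 4n+2 count (10, n = 2).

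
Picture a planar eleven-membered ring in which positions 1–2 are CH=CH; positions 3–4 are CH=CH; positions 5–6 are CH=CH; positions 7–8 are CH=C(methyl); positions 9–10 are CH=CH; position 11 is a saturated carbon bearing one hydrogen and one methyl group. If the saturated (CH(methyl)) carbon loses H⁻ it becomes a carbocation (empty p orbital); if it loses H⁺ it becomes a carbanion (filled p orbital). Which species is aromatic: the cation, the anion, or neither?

The cation

In either ion the ring is fully conjugated: every atom, including the new sp² carbon, supplies a p orbital.
Cation: 5 × 2 + 0 = 10 π electrons → 4(2)+2, aromatic.
Anion: 5 × 2 + 2 = 12 π electrons → 4(3), antiaromatic.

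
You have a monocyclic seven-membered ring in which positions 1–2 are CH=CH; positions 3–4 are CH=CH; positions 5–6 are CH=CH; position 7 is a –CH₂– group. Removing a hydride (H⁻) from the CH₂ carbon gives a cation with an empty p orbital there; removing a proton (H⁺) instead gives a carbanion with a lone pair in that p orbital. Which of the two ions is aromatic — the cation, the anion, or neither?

The cation

Once that carbon is sp², every ring atom has a p orbital and both ions are fully conjugated.
Cation: 3 × 2 + 0 = 6 π electrons → 4(1)+2, aromatic.
Anion: 3 × 2 + 2 = 8 π electrons → 4(2), antiaromatic.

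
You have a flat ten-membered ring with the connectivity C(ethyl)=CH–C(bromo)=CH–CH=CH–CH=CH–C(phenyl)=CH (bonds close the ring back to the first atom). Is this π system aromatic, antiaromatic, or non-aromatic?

Aromatic

All ring atoms are sp² and supply a p orbital to the ring (each doubly-bonded ring atom is sp² with one p-orbital electron); the conjugation is uninterrupted.
π-electron count: 5 × 2 = 10 from the 5 double-bond units.
Since 10 = 4·2 + 2, the ring meets the 4n+2 criterion.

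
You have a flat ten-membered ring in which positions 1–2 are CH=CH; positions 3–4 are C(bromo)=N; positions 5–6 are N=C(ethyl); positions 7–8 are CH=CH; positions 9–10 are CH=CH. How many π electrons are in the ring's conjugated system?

10

Check conjugation: every atom in a ring double bond is sp² and brings one electron to the p orbital; each =N– nitrogen is pyridine-type (lone pair in the sp² plane, one electron in the p orbital) — every position has a p orbital, so the cyclic π system is continuous.
π-electron count: 5 × 2 = 10 from the 5 double-bond units.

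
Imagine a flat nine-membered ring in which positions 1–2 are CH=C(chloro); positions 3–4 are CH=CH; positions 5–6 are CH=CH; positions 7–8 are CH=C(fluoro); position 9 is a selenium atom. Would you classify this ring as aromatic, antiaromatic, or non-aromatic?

All ring atoms are sp² and supply a p orbital to the ring (every atom in a ring double bond is sp² and brings one electron to the p orbital; the selenium donates one lone pair from its p orbital); the conjugation is uninterrupted.
Adding the contributions, 4 × 2 = 8 from the double-bond units + 2 from the Se atom = 10.
With 10 π electrons (n = 2), the Hückel 4n+2 condition holds.

Aromatic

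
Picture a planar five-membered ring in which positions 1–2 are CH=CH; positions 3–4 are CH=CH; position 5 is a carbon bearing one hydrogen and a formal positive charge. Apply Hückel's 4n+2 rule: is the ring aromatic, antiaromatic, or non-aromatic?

Antiaromatic

Check conjugation: the double-bond atoms are sp², each contributing one p electron; the carbocation has an empty p orbital — every position has a p orbital, so the cyclic π system is continuous.
Counting π electrons: 2 × 2 = 4 from the double-bond units + 0 from the CH(+) atom = 4.
With 4 = 4·1 π electrons, Hückel's rule classifies the planar ring as antiaromatic.
(This ring is the cyclopentadienyl cation.)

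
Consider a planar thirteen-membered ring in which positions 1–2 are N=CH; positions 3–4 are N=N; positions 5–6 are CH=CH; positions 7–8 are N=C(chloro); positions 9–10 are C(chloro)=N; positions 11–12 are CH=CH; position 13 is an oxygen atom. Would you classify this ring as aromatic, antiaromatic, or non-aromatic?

Every ring atom contributes a p orbital perpendicular to the ring (each doubly-bonded ring atom is sp² with one p-orbital electron; each =N– nitrogen is pyridine-type (lone pair in the sp² plane, one electron in the p orbital); the oxygen donates one lone pair from its p orbital), so the π system is cyclic and fully conjugated.
Tallying contributions gives 6 × 2 = 12 from the double-bond units + 2 from the O atom = 14.
That gives a 4n+2 count (14, n = 3).

Aromatic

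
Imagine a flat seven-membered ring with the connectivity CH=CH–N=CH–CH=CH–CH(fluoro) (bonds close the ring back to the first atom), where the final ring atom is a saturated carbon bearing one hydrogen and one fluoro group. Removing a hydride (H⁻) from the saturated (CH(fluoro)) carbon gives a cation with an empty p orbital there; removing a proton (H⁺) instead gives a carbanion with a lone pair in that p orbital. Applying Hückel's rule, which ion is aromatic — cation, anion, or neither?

In either ion the ring is fully conjugated: every atom, including the new sp² carbon, supplies a p orbital.
Cation: 3 × 2 + 0 = 6 π electrons → 4(1)+2, aromatic.
Anion: 3 × 2 + 2 = 8 π electrons → 4(2), antiaromatic.

The cation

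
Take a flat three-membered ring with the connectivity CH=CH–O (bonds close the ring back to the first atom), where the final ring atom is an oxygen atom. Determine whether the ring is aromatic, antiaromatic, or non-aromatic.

Antiaromatic

All ring atoms are sp² and supply a p orbital to the ring (every atom in a ring double bond is sp² and brings one electron to the p orbital; the oxygen donates one lone pair from its p orbital); the conjugation is uninterrupted.
Adding the contributions, 1 × 2 = 2 from the double-bond unit + 2 from the O atom = 4.
4 = 4(1); a planar, fully conjugated 4n system is antiaromatic.
(The species described is oxirene.)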